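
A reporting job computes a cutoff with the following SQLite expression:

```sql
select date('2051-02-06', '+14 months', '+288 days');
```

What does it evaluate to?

2053-01-19

Adding +14 months to 2051-02-06 gives 2052-04-06.
Applying '+288 days' to 2052-04-06: counting 288 days forward gives 2053-01-19.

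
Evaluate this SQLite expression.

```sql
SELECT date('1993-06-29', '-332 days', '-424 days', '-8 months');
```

Applying '-332 days' to 1993-06-29: counting 332 days back gives 1992-08-01.
Applying '-424 days' to 1992-08-01: counting 424 days back gives 1991-06-04.
Adding -8 months to 1991-06-04 gives 1990-10-04.

1990-10-04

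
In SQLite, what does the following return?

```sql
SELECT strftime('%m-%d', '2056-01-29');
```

`%m-%d` extracts the month-day: 01-29.

01-29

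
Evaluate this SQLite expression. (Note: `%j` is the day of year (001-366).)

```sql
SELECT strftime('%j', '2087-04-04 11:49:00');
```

Day-of-year for 2087-04-04: days since 2087-01-01 inclusive = 94, zero-padded to 094.

094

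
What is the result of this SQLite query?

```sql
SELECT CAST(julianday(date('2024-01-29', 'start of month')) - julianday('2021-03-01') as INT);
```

`start of month` rewinds 2024-01-29 to 2024-01-01.
30 days remain in March 2021 after the 1st (31 − 1).
Full months from April 2021 through December 2023 contribute their day counts.
Then 1 day into January 2024.
Total: 30 + 30 + 31 + 30 + 31 + 31 + 30 + 31 + 30 + 31 + 31 + 28 + 31 + 30 + 31 + 30 + 31 + 31 + 30 + 31 + 30 + 31 + 31 + 28 + 31 + 30 + 31 + 30 + 31 + 31 + 30 + 31 + 30 + 31 + 1 = 1036.

1036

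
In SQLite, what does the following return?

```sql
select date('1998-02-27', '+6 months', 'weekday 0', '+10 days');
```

Adding +6 months to 1998-02-27 gives 1998-08-27.
`weekday 0` advances to the next Sunday; 1998-08-27 is a Thursday, so it moves forward to 1998-08-30.
August 1998 has 31 days; 1 remain after the 30th, so 2 days reach 1998-09-01.
Advancing 8 more days within September lands on 1998-09-09.

1998-09-09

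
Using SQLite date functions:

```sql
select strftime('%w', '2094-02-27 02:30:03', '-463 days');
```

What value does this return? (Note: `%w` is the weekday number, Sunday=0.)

First apply '-463 days': 2094-02-27 02:30:03 → 2092-11-21 02:30:03.
2092-11-21 is a Friday; with Sunday=0 that is 5.

5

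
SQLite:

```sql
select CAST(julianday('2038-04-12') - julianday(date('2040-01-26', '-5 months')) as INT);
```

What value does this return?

-501

Adding -5 months to 2040-01-26 gives 2039-08-26.
18 days remain in April 2038 after the 12th (30 − 12).
Full months from May 2038 through July 2039 contribute their day counts.
Then 26 days into August 2039.
Total: 18 + 31 + 30 + 31 + 31 + 30 + 31 + 30 + 31 + 31 + 28 + 31 + 30 + 31 + 30 + 31 + 26 = 501.
The subtraction is earlier − later, so the result is −501 → -501.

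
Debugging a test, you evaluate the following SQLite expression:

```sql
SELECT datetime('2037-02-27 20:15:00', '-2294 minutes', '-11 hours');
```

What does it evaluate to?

2294 minutes = 38h 14m; -2294 minutes from 2037-02-27 20:15:00 is 2037-02-26 06:01:00 (crosses midnight).
-11 hours from 2037-02-26 06:01:00 is 2037-02-25 19:01:00 (crosses midnight).

2037-02-25 19:01:00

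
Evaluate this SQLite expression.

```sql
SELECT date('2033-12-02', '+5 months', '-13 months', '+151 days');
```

2033-08-31

Adding +5 months to 2033-12-02 gives 2034-05-02.
Adding -13 months to 2034-05-02 gives 2033-04-02.
Applying '+151 days' to 2033-04-02: counting 151 days forward gives 2033-08-31.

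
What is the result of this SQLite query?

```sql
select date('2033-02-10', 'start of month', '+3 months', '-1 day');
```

`start of month` rewinds 2033-02-10 to 2033-02-01.
Adding +3 months to 2033-02-01 gives 2033-05-01.
Going back 1 day from 2033-05-01 reaches 2033-04-30 (last day of April, 30 days).

2033-04-30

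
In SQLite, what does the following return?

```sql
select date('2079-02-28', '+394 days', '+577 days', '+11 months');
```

2082-09-26

Applying '+394 days' to 2079-02-28: counting 394 days forward gives 2080-03-28.
Applying '+577 days' to 2080-03-28: counting 577 days forward gives 2081-10-26.
Adding +11 months to 2081-10-26 gives 2082-09-26.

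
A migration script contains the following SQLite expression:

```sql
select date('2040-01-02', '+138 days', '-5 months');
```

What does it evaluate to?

2039-12-19

Applying '+138 days' to 2040-01-02: counting 138 days forward gives 2040-05-19.
Adding -5 months to 2040-05-19 gives 2039-12-19.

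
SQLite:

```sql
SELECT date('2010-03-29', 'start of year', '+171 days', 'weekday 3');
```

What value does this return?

2010-06-23

`start of year` rewinds 2010-03-29 to 2010-01-01.
Applying '+171 days' to 2010-01-01: counting 171 days forward gives 2010-06-21.
`weekday 3` advances to the next Wednesday; 2010-06-21 is a Monday, so it moves forward to 2010-06-23.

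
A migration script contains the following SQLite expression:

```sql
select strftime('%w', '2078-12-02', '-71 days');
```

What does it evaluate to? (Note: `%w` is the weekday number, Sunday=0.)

First apply '-71 days': 2078-12-02 → 2078-09-22.
2078-09-22 is a Thursday; with Sunday=0 that is 4.

4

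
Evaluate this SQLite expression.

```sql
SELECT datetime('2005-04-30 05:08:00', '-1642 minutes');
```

2005-04-29 01:46:00

1642 minutes = 27h 22m; -1642 minutes from 2005-04-30 05:08:00 is 2005-04-29 01:46:00 (crosses midnight).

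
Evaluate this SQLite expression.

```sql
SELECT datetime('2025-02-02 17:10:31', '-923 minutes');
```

2025-02-02 01:47:31

923 minutes = 15h 23m; -923 minutes from 2025-02-02 17:10:31 is 2025-02-02 01:47:31.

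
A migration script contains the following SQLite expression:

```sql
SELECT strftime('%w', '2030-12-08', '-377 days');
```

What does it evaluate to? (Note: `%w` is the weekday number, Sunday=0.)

1

First apply '-377 days': 2030-12-08 → 2029-11-26.
2029-11-26 is a Monday; with Sunday=0 that is 1.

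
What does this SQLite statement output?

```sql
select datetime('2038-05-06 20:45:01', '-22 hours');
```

2038-05-05 22:45:01

-22 hours from 2038-05-06 20:45:01 is 2038-05-05 22:45:01 (crosses midnight).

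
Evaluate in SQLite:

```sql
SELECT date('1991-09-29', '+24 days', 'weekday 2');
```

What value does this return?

1991-10-29

September 1991 has 30 days; 1 remain after the 29th, so 2 days reach 1991-10-01.
Advancing 22 more days within October lands on 1991-10-23.
`weekday 2` advances to the next Tuesday; 1991-10-23 is a Wednesday, so it moves forward to 1991-10-29.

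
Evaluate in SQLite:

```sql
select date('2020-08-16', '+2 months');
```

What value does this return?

Adding +2 months to 2020-08-16 gives 2020-10-16.

2020-10-16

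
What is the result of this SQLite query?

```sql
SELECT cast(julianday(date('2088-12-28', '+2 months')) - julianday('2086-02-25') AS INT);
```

Adding +2 months to 2088-12-28 gives 2089-02-28.
3 days remain in February 2086 after the 25th (28 − 25).
Full months from March 2086 through January 2089 contribute their day counts.
Then 28 days into February 2089.
Total: 3 + 31 + 30 + 31 + 30 + 31 + 31 + 30 + 31 + 30 + 31 + 31 + 28 + 31 + 30 + 31 + 30 + 31 + 31 + 30 + 31 + 30 + 31 + 31 + 29 + 31 + 30 + 31 + 30 + 31 + 31 + 30 + 31 + 30 + 31 + 31 + 28 = 1099.

1099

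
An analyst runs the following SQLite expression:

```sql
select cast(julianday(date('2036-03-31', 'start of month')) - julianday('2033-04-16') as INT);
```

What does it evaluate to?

1050

`start of month` rewinds 2036-03-31 to 2036-03-01.
14 days remain in April 2033 after the 16th (30 − 16).
Full months from May 2033 through February 2036 contribute their day counts.
Then 1 day into March 2036.
Total: 14 + 31 + 30 + 31 + 31 + 30 + 31 + 30 + 31 + 31 + 28 + 31 + 30 + 31 + 30 + 31 + 31 + 30 + 31 + 30 + 31 + 31 + 28 + 31 + 30 + 31 + 30 + 31 + 31 + 30 + 31 + 30 + 31 + 31 + 29 + 1 = 1050.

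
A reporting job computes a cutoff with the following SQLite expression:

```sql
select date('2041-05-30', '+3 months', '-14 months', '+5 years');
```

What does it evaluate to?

2045-06-30

Adding +3 months to 2041-05-30 gives 2041-08-30.
Adding -14 months to 2041-08-30 gives 2040-06-30.
Adding +5 years to 2040-06-30 gives 2045-06-30.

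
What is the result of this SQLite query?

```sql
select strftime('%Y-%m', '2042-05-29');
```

`%Y-%m` extracts the year-month: 2042-05.

2042-05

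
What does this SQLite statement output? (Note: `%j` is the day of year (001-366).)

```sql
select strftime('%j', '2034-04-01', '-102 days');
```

First apply '-102 days': 2034-04-01 → 2033-12-20.
Day-of-year for 2033-12-20: days since 2033-01-01 inclusive = 354, zero-padded to 354.

354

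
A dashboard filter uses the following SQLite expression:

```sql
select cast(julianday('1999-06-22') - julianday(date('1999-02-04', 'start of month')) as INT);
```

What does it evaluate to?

141

`start of month` rewinds 1999-02-04 to 1999-02-01.
27 days remain in February 1999 after the 1st (28 − 1).
March 1999: 31 days.
April 1999: 30 days.
May 1999: 31 days.
Then 22 days into June 1999.
Total: 27 + 31 + 30 + 31 + 22 = 141.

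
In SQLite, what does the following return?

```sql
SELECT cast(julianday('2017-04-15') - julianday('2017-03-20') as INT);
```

26

11 days remain in March 2017 after the 20th (31 − 20).
Then 15 days into April 2017.
Total: 11 + 15 = 26.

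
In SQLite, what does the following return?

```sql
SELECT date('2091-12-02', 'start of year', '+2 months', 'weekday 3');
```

2091-03-07

`start of year` rewinds 2091-12-02 to 2091-01-01.
Adding +2 months to 2091-01-01 gives 2091-03-01.
`weekday 3` advances to the next Wednesday; 2091-03-01 is a Thursday, so it moves forward to 2091-03-07.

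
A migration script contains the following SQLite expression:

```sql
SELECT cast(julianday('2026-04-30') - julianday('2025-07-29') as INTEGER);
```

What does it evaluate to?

275

2 days remain in July 2025 after the 29th (31 − 29).
Full months from August 2025 through March 2026 contribute their day counts.
Then 30 days into April 2026.
Total: 2 + 31 + 30 + 31 + 30 + 31 + 31 + 28 + 31 + 30 = 275.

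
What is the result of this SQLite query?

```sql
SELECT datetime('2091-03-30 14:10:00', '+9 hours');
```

2091-03-30 23:10:00

+9 hours from 2091-03-30 14:10:00 is 2091-03-30 23:10:00.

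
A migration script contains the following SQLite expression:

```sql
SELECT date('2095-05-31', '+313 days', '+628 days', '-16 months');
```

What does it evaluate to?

Applying '+313 days' to 2095-05-31: counting 313 days forward gives 2096-04-08.
Applying '+628 days' to 2096-04-08: counting 628 days forward gives 2097-12-27.
Adding -16 months to 2097-12-27 gives 2096-08-27.

2096-08-27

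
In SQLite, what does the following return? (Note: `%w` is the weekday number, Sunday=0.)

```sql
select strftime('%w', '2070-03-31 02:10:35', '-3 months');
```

First apply '-3 months': 2070-03-31 02:10:35 → 2069-12-31 02:10:35.
2069-12-31 is a Tuesday; with Sunday=0 that is 2.

2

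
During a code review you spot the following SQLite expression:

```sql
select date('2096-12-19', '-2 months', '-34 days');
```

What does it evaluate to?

Adding -2 months to 2096-12-19 gives 2096-10-19.
Going back 19 days from 2096-10-19 reaches 2096-09-30 (last day of September, 30 days).
Going back 15 days within September lands on 2096-09-15.

2096-09-15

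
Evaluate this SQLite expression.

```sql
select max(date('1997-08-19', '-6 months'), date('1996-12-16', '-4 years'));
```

1997-02-19

date('1997-08-19', '-6 months') → 1997-02-19.
date('1996-12-16', '-4 years') → 1992-12-16.
Later of the two is 1997-02-19.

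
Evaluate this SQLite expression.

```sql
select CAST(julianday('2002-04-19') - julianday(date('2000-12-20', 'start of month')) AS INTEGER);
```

`start of month` rewinds 2000-12-20 to 2000-12-01.
30 days remain in December 2000 after the 1st (31 − 1).
Full months from January 2001 through March 2002 contribute their day counts.
Then 19 days into April 2002.
Total: 30 + 31 + 28 + 31 + 30 + 31 + 30 + 31 + 31 + 30 + 31 + 30 + 31 + 31 + 28 + 31 + 19 = 504.

504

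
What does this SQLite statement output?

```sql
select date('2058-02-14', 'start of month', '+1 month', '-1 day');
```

2058-02-28

`start of month` rewinds 2058-02-14 to 2058-02-01.
Adding +1 month to 2058-02-01 gives 2058-03-01.
Going back 1 day from 2058-03-01 reaches 2058-02-28 (last day of February, 28 days).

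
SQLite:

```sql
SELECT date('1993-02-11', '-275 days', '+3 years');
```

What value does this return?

Applying '-275 days' to 1993-02-11: counting 275 days back gives 1992-05-12.
Adding +3 years to 1992-05-12 gives 1995-05-12.

1995-05-12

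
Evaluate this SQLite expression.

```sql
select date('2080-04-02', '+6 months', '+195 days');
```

Adding +6 months to 2080-04-02 gives 2080-10-02.
Applying '+195 days' to 2080-10-02: counting 195 days forward gives 2081-04-15.

2081-04-15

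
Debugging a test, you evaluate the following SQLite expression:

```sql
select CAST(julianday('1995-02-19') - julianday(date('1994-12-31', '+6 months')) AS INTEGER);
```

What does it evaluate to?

-132

Adding +6 months to 1994-12-31 targets 1995-06-31. June 1995 has only 30 days, so SQLite normalizes the 1-day overflow forward to 1995-07-01.
9 days remain in February 1995 after the 19th (28 − 19).
March 1995: 31 days.
April 1995: 30 days.
May 1995: 31 days.
June 1995: 30 days.
Then 1 day into July 1995.
Total: 9 + 31 + 30 + 31 + 30 + 1 = 132.
The subtraction is earlier − later, so the result is −132 → -132.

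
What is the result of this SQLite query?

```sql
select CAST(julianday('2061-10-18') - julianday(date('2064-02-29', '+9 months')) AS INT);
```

-1138

Adding +9 months to 2064-02-29 gives 2064-11-29.
13 days remain in October 2061 after the 18th (31 − 18).
Full months from November 2061 through October 2064 contribute their day counts.
Then 29 days into November 2064.
Total: 13 + 30 + 31 + 31 + 28 + 31 + 30 + 31 + 30 + 31 + 31 + 30 + 31 + 30 + 31 + 31 + 28 + 31 + 30 + 31 + 30 + 31 + 31 + 30 + 31 + 30 + 31 + 31 + 29 + 31 + 30 + 31 + 30 + 31 + 31 + 30 + 31 + 29 = 1138.
The subtraction is earlier − later, so the result is −1138 → -1138.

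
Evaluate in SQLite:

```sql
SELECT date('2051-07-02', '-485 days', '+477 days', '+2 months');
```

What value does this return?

Applying '-485 days' to 2051-07-02: counting 485 days back gives 2050-03-04.
Applying '+477 days' to 2050-03-04: counting 477 days forward gives 2051-06-24.
Adding +2 months to 2051-06-24 gives 2051-08-24.

2051-08-24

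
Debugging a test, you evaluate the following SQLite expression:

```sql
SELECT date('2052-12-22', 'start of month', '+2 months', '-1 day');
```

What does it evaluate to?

`start of month` rewinds 2052-12-22 to 2052-12-01.
Adding +2 months to 2052-12-01 gives 2053-02-01.
Going back 1 day from 2053-02-01 reaches 2053-01-31 (last day of January, 31 days).

2053-01-31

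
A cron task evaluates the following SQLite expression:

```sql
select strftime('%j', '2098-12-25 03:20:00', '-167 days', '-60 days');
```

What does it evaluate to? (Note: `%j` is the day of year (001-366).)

First apply '-167 days', '-60 days': 2098-12-25 03:20:00 → 2098-05-12 03:20:00.
Day-of-year for 2098-05-12: days since 2098-01-01 inclusive = 132, zero-padded to 132.

132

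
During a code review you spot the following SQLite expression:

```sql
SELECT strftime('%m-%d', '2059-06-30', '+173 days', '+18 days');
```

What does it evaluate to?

01-07

First apply '+173 days', '+18 days': 2059-06-30 → 2060-01-07.
`%m-%d` extracts the month-day: 01-07.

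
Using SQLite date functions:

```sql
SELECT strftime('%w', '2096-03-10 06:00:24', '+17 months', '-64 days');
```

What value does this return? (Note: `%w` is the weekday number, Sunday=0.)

First apply '+17 months', '-64 days': 2096-03-10 06:00:24 → 2097-06-07 06:00:24.
2097-06-07 is a Friday; with Sunday=0 that is 5.

5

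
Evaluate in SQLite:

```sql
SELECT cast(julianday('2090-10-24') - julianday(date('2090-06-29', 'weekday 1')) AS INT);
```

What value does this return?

113

`weekday 1` advances to the next Monday; 2090-06-29 is a Thursday, so it moves forward to 2090-07-03.
28 days remain in July 2090 after the 3rd (31 − 3).
August 2090: 31 days.
September 2090: 30 days.
Then 24 days into October 2090.
Total: 28 + 31 + 30 + 24 = 113.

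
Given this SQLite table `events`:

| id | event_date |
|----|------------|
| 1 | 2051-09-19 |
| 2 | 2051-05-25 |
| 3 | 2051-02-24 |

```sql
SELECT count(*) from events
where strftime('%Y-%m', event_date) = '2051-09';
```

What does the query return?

1

Rows with year-month 2051-09: 2051-09-19 → 1.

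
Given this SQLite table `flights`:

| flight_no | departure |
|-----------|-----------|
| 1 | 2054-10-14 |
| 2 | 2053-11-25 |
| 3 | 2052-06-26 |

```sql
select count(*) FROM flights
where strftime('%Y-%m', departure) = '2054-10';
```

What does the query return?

1

Rows with year-month 2054-10: 2054-10-14 → 1.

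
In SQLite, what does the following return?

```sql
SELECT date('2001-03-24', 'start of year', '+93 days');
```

2001-04-04

`start of year` rewinds 2001-03-24 to 2001-01-01.
Applying '+93 days' to 2001-01-01: counting 93 days forward gives 2001-04-04.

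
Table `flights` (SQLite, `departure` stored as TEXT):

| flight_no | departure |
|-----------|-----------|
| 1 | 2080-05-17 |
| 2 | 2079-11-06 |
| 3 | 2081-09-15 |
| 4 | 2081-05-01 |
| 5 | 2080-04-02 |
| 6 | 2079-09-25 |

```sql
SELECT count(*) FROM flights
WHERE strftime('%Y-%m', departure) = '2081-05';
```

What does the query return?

Rows with year-month 2081-05: 2081-05-01 → 1.

1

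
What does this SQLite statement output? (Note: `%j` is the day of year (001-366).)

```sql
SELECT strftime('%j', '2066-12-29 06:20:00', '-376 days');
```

First apply '-376 days': 2066-12-29 06:20:00 → 2065-12-18 06:20:00.
Day-of-year for 2065-12-18: days since 2065-01-01 inclusive = 352, zero-padded to 352.

352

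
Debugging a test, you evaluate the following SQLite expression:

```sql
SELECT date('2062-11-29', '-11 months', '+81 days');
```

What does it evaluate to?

2062-03-20

Adding -11 months to 2062-11-29 gives 2061-12-29.
Applying '+81 days' to 2061-12-29: counting 81 days forward gives 2062-03-20.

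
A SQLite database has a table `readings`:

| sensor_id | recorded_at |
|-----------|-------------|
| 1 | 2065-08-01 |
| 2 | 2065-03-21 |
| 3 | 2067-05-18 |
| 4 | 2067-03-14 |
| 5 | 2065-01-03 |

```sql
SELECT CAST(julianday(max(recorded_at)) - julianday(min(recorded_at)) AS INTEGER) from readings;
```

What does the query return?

865

MIN = 2065-01-03, MAX = 2067-05-18.
28 days remain in January 2065 after the 3rd (31 − 3).
Full months from February 2065 through April 2067 contribute their day counts.
Then 18 days into May 2067.
Total: 28 + 28 + 31 + 30 + 31 + 30 + 31 + 31 + 30 + 31 + 30 + 31 + 31 + 28 + 31 + 30 + 31 + 30 + 31 + 31 + 30 + 31 + 30 + 31 + 31 + 28 + 31 + 30 + 18 = 865.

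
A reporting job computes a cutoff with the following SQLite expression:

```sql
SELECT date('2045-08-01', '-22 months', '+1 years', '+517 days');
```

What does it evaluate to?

2046-03-02

Adding -22 months to 2045-08-01 gives 2043-10-01.
Adding +1 year to 2043-10-01 gives 2044-10-01.
Applying '+517 days' to 2044-10-01: counting 517 days forward gives 2046-03-02.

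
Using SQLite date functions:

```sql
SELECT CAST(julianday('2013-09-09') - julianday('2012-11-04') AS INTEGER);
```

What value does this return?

309

26 days remain in November 2012 after the 4th (30 − 4).
Full months from December 2012 through August 2013 contribute their day counts.
Then 9 days into September 2013.
Total: 26 + 31 + 31 + 28 + 31 + 30 + 31 + 30 + 31 + 31 + 9 = 309.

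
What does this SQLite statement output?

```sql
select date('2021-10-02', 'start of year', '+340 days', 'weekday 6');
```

`start of year` rewinds 2021-10-02 to 2021-01-01.
Applying '+340 days' to 2021-01-01: counting 340 days forward gives 2021-12-07.
`weekday 6` advances to the next Saturday; 2021-12-07 is a Tuesday, so it moves forward to 2021-12-11.

2021-12-11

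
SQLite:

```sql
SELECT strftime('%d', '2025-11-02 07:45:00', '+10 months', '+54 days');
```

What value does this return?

26

First apply '+10 months', '+54 days': 2025-11-02 07:45:00 → 2026-10-26 07:45:00.
`%d` extracts the 2-digit day of month: 26.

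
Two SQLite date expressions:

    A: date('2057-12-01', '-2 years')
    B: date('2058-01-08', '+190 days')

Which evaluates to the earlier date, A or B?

A

A = 2055-12-01.
B = 2058-07-17.
A is earlier.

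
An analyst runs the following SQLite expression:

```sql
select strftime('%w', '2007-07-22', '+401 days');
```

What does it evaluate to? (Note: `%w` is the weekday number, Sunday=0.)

2

First apply '+401 days': 2007-07-22 → 2008-08-26.
2008-08-26 is a Tuesday; with Sunday=0 that is 2.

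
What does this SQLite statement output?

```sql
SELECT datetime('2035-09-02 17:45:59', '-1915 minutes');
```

2035-09-01 09:50:59

1915 minutes = 31h 55m; -1915 minutes from 2035-09-02 17:45:59 is 2035-09-01 09:50:59 (crosses midnight).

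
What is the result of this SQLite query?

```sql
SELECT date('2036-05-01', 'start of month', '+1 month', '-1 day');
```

2036-05-31

`start of month` rewinds 2036-05-01 to 2036-05-01.
Adding +1 month to 2036-05-01 gives 2036-06-01.
Going back 1 day from 2036-06-01 reaches 2036-05-31 (last day of May, 31 days).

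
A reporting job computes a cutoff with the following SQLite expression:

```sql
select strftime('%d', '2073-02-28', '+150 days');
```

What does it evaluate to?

First apply '+150 days': 2073-02-28 → 2073-07-28.
`%d` extracts the 2-digit day of month: 28.

28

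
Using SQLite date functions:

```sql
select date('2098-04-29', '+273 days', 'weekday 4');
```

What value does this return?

Applying '+273 days' to 2098-04-29: counting 273 days forward gives 2099-01-27.
`weekday 4` advances to the next Thursday; 2099-01-27 is a Tuesday, so it moves forward to 2099-01-29.

2099-01-29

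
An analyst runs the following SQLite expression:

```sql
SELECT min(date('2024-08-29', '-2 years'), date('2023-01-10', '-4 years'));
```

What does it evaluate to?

date('2024-08-29', '-2 years') → 2022-08-29.
date('2023-01-10', '-4 years') → 2019-01-10.
Earlier of the two is 2019-01-10.

2019-01-10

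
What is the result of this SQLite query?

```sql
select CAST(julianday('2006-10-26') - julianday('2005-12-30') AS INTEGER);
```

300

1 day remains in December 2005 after the 30th (31 − 30).
Full months from January 2006 through September 2006 contribute their day counts.
Then 26 days into October 2006.
Total: 1 + 31 + 28 + 31 + 30 + 31 + 30 + 31 + 31 + 30 + 26 = 300.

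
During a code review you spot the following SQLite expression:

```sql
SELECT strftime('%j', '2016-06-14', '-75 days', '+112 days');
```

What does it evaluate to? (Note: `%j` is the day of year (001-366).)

First apply '-75 days', '+112 days': 2016-06-14 → 2016-07-21.
Day-of-year for 2016-07-21: days since 2016-01-01 inclusive = 203, zero-padded to 203.

203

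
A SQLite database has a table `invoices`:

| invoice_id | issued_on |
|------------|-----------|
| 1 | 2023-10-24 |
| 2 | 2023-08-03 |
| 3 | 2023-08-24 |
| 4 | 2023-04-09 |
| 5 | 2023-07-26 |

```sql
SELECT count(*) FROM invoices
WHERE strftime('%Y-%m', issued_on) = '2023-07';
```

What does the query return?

1

Rows with year-month 2023-07: 2023-07-26 → 1.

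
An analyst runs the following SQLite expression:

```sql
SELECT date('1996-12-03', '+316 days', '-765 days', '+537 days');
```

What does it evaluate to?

Applying '+316 days' to 1996-12-03: counting 316 days forward gives 1997-10-15.
Applying '-765 days' to 1997-10-15: counting 765 days back gives 1995-09-11.
Applying '+537 days' to 1995-09-11: counting 537 days forward gives 1997-03-01.

1997-03-01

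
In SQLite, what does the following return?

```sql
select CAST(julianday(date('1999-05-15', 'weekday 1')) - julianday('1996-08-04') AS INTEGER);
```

`weekday 1` advances to the next Monday; 1999-05-15 is a Saturday, so it moves forward to 1999-05-17.
27 days remain in August 1996 after the 4th (31 − 4).
Full months from September 1996 through April 1999 contribute their day counts.
Then 17 days into May 1999.
Total: 27 + 30 + 31 + 30 + 31 + 31 + 28 + 31 + 30 + 31 + 30 + 31 + 31 + 30 + 31 + 30 + 31 + 31 + 28 + 31 + 30 + 31 + 30 + 31 + 31 + 30 + 31 + 30 + 31 + 31 + 28 + 31 + 30 + 17 = 1016.

1016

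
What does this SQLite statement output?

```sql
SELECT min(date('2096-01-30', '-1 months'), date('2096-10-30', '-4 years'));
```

date('2096-01-30', '-1 months') → 2095-12-30.
date('2096-10-30', '-4 years') → 2092-10-30.
Earlier of the two is 2092-10-30.

2092-10-30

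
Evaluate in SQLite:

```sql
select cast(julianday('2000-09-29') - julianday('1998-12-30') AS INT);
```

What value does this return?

1 day remains in December 1998 after the 30th (31 − 30).
Full months from January 1999 through August 2000 contribute their day counts.
Then 29 days into September 2000.
Total: 1 + 31 + 28 + 31 + 30 + 31 + 30 + 31 + 31 + 30 + 31 + 30 + 31 + 31 + 29 + 31 + 30 + 31 + 30 + 31 + 31 + 29 = 639.

639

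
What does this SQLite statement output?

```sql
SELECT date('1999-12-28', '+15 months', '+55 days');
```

Adding +15 months to 1999-12-28 gives 2001-03-28.
Applying '+55 days' to 2001-03-28: counting 55 days forward gives 2001-05-22.

2001-05-22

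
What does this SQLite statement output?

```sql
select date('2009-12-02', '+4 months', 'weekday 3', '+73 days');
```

Adding +4 months to 2009-12-02 gives 2010-04-02.
`weekday 3` advances to the next Wednesday; 2010-04-02 is a Friday, so it moves forward to 2010-04-07.
Applying '+73 days' to 2010-04-07: counting 73 days forward gives 2010-06-19.

2010-06-19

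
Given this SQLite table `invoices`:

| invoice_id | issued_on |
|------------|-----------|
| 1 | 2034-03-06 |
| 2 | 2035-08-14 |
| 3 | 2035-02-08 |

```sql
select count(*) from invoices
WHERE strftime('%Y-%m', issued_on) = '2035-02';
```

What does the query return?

Rows with year-month 2035-02: 2035-02-08 → 1.

1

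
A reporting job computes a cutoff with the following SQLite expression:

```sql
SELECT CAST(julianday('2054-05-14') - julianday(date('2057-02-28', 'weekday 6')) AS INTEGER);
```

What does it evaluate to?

`weekday 6` advances to the next Saturday; 2057-02-28 is a Wednesday, so it moves forward to 2057-03-03.
17 days remain in May 2054 after the 14th (31 − 14).
Full months from June 2054 through February 2057 contribute their day counts.
Then 3 days into March 2057.
Total: 17 + 30 + 31 + 31 + 30 + 31 + 30 + 31 + 31 + 28 + 31 + 30 + 31 + 30 + 31 + 31 + 30 + 31 + 30 + 31 + 31 + 29 + 31 + 30 + 31 + 30 + 31 + 31 + 30 + 31 + 30 + 31 + 31 + 28 + 3 = 1024.
The subtraction is earlier − later, so the result is −1024 → -1024.

-1024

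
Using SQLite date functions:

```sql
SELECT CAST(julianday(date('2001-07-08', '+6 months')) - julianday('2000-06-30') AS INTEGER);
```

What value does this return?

557

Adding +6 months to 2001-07-08 gives 2002-01-08.
0 days remain in June 2000 after the 30th (30 − 30).
Full months from July 2000 through December 2001 contribute their day counts.
Then 8 days into January 2002.
Total: 0 + 31 + 31 + 30 + 31 + 30 + 31 + 31 + 28 + 31 + 30 + 31 + 30 + 31 + 31 + 30 + 31 + 30 + 31 + 8 = 557.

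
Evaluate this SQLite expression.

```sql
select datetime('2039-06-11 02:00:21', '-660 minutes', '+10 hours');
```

660 minutes = 11h 0m; -660 minutes from 2039-06-11 02:00:21 is 2039-06-10 15:00:21 (crosses midnight).
+10 hours from 2039-06-10 15:00:21 is 2039-06-11 01:00:21 (crosses midnight).

2039-06-11 01:00:21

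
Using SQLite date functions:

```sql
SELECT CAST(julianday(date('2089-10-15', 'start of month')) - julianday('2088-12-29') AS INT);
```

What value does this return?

276

`start of month` rewinds 2089-10-15 to 2089-10-01.
2 days remain in December 2088 after the 29th (31 − 29).
Full months from January 2089 through September 2089 contribute their day counts.
Then 1 day into October 2089.
Total: 2 + 31 + 28 + 31 + 30 + 31 + 30 + 31 + 31 + 30 + 1 = 276.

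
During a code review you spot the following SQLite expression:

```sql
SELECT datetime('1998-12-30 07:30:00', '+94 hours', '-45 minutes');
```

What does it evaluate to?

+94 hours from 1998-12-30 07:30:00 is 1999-01-03 05:30:00 (crosses midnight).
-45 minutes from 1999-01-03 05:30:00 is 1999-01-03 04:45:00.

1999-01-03 04:45:00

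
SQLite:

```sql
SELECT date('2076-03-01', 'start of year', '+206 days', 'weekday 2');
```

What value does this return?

`start of year` rewinds 2076-03-01 to 2076-01-01.
Applying '+206 days' to 2076-01-01: counting 206 days forward gives 2076-07-25.
`weekday 2` advances to the next Tuesday; 2076-07-25 is a Saturday, so it moves forward to 2076-07-28.

2076-07-28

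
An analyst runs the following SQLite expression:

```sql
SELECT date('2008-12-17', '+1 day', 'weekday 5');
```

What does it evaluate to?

Advancing 1 more day within December lands on 2008-12-18.
`weekday 5` advances to the next Friday; 2008-12-18 is a Thursday, so it moves forward to 2008-12-19.

2008-12-19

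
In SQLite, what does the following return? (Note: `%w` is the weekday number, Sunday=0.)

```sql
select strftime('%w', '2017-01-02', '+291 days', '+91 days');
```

First apply '+291 days', '+91 days': 2017-01-02 → 2018-01-19.
2018-01-19 is a Friday; with Sunday=0 that is 5.

5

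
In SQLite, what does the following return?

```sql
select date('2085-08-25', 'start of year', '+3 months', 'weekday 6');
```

`start of year` rewinds 2085-08-25 to 2085-01-01.
Adding +3 months to 2085-01-01 gives 2085-04-01.
`weekday 6` advances to the next Saturday; 2085-04-01 is a Sunday, so it moves forward to 2085-04-07.

2085-04-07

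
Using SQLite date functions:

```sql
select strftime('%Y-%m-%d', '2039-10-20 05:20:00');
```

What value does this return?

2039-10-20

`%Y-%m-%d` extracts the ISO date: 2039-10-20.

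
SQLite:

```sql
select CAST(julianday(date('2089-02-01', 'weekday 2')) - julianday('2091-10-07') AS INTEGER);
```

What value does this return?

-978

`weekday 2` advances to the next Tuesday; 2089-02-01 is already a Tuesday, so it stays at 2089-02-01.
27 days remain in February 2089 after the 1st (28 − 1).
Full months from March 2089 through September 2091 contribute their day counts.
Then 7 days into October 2091.
Total: 27 + 31 + 30 + 31 + 30 + 31 + 31 + 30 + 31 + 30 + 31 + 31 + 28 + 31 + 30 + 31 + 30 + 31 + 31 + 30 + 31 + 30 + 31 + 31 + 28 + 31 + 30 + 31 + 30 + 31 + 31 + 30 + 7 = 978.
The subtraction is earlier − later, so the result is −978 → -978.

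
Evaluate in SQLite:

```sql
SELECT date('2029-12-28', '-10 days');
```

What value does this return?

Going back 10 days within December lands on 2029-12-18.

2029-12-18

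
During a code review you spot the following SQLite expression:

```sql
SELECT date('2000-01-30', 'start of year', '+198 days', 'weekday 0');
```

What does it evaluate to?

2000-07-23

`start of year` rewinds 2000-01-30 to 2000-01-01.
Applying '+198 days' to 2000-01-01: counting 198 days forward gives 2000-07-17.
`weekday 0` advances to the next Sunday; 2000-07-17 is a Monday, so it moves forward to 2000-07-23.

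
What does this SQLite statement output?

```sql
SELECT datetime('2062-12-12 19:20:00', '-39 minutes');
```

-39 minutes from 2062-12-12 19:20:00 is 2062-12-12 18:41:00.

2062-12-12 18:41:00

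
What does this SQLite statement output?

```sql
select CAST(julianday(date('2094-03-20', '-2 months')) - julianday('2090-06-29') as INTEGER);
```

Adding -2 months to 2094-03-20 gives 2094-01-20.
1 day remains in June 2090 after the 29th (30 − 29).
Full months from July 2090 through December 2093 contribute their day counts.
Then 20 days into January 2094.
Total: 1 + 31 + 31 + 30 + 31 + 30 + 31 + 31 + 28 + 31 + 30 + 31 + 30 + 31 + 31 + 30 + 31 + 30 + 31 + 31 + 29 + 31 + 30 + 31 + 30 + 31 + 31 + 30 + 31 + 30 + 31 + 31 + 28 + 31 + 30 + 31 + 30 + 31 + 31 + 30 + 31 + 30 + 31 + 20 = 1301.

1301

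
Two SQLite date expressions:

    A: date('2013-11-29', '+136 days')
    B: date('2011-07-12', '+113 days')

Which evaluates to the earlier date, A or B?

A = 2014-04-14.
B = 2011-11-02.
B is earlier.

B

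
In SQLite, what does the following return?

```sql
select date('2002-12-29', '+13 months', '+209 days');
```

Adding +13 months to 2002-12-29 gives 2004-01-29.
Applying '+209 days' to 2004-01-29: counting 209 days forward gives 2004-08-25.

2004-08-25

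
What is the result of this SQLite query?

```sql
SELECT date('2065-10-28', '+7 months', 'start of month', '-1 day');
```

2066-04-30

Adding +7 months to 2065-10-28 gives 2066-05-28.
`start of month` rewinds 2066-05-28 to 2066-05-01.
Going back 1 day from 2066-05-01 reaches 2066-04-30 (last day of April, 30 days).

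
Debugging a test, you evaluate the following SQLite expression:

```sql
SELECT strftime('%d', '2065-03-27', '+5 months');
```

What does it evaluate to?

27

First apply '+5 months': 2065-03-27 → 2065-08-27.
`%d` extracts the 2-digit day of month: 27.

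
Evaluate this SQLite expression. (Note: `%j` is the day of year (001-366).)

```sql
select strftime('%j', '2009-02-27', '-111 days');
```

313

First apply '-111 days': 2009-02-27 → 2008-11-08.
Day-of-year for 2008-11-08: days since 2008-01-01 inclusive = 313, zero-padded to 313.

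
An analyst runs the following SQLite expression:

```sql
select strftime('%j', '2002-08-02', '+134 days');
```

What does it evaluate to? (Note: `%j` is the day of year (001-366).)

348

First apply '+134 days': 2002-08-02 → 2002-12-14.
Day-of-year for 2002-12-14: days since 2002-01-01 inclusive = 348, zero-padded to 348.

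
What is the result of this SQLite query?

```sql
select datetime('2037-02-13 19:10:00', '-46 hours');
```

2037-02-11 21:10:00

-46 hours from 2037-02-13 19:10:00 is 2037-02-11 21:10:00 (crosses midnight).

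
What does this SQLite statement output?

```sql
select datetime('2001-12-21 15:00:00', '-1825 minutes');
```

1825 minutes = 30h 25m; -1825 minutes from 2001-12-21 15:00:00 is 2001-12-20 08:35:00 (crosses midnight).

2001-12-20 08:35:00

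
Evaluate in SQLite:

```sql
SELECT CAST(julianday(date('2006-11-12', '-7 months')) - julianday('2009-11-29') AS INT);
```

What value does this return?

Adding -7 months to 2006-11-12 gives 2006-04-12.
18 days remain in April 2006 after the 12th (30 − 12).
Full months from May 2006 through October 2009 contribute their day counts.
Then 29 days into November 2009.
Total: 18 + 31 + 30 + 31 + 31 + 30 + 31 + 30 + 31 + 31 + 28 + 31 + 30 + 31 + 30 + 31 + 31 + 30 + 31 + 30 + 31 + 31 + 29 + 31 + 30 + 31 + 30 + 31 + 31 + 30 + 31 + 30 + 31 + 31 + 28 + 31 + 30 + 31 + 30 + 31 + 31 + 30 + 31 + 29 = 1327.
The subtraction is earlier − later, so the result is −1327 → -1327.

-1327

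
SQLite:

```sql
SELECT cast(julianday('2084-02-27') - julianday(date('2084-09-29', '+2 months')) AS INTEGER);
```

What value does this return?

-276

Adding +2 months to 2084-09-29 gives 2084-11-29.
2 days remain in February 2084 after the 27th (29 − 27).
Full months from March 2084 through October 2084 contribute their day counts.
Then 29 days into November 2084.
Total: 2 + 31 + 30 + 31 + 30 + 31 + 31 + 30 + 31 + 29 = 276.
The subtraction is earlier − later, so the result is −276 → -276.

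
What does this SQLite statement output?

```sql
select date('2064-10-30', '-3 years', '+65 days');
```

2062-01-03

Adding -3 years to 2064-10-30 gives 2061-10-30.
Applying '+65 days' to 2061-10-30: counting 65 days forward gives 2062-01-03.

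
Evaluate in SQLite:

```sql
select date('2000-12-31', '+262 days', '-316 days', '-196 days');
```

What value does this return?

Applying '+262 days' to 2000-12-31: counting 262 days forward gives 2001-09-19.
Applying '-316 days' to 2001-09-19: counting 316 days back gives 2000-11-07.
Applying '-196 days' to 2000-11-07: counting 196 days back gives 2000-04-25.

2000-04-25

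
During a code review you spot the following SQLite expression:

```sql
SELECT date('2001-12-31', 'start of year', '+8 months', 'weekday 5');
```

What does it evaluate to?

2001-09-07

`start of year` rewinds 2001-12-31 to 2001-01-01.
Adding +8 months to 2001-01-01 gives 2001-09-01.
`weekday 5` advances to the next Friday; 2001-09-01 is a Saturday, so it moves forward to 2001-09-07.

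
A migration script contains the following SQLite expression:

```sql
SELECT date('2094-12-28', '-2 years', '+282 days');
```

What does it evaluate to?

Adding -2 years to 2094-12-28 gives 2092-12-28.
Applying '+282 days' to 2092-12-28: counting 282 days forward gives 2093-10-06.

2093-10-06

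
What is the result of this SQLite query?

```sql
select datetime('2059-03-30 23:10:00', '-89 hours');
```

2059-03-27 06:10:00

-89 hours from 2059-03-30 23:10:00 is 2059-03-27 06:10:00 (crosses midnight).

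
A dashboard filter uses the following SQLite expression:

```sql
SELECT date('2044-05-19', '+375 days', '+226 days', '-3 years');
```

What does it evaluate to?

Applying '+375 days' to 2044-05-19: counting 375 days forward gives 2045-05-29.
Applying '+226 days' to 2045-05-29: counting 226 days forward gives 2046-01-10.
Adding -3 years to 2046-01-10 gives 2043-01-10.

2043-01-10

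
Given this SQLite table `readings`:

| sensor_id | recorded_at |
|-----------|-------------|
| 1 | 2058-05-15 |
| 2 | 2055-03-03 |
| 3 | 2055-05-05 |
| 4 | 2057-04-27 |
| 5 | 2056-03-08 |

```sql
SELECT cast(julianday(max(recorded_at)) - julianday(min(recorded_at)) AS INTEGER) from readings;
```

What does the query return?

1169

MIN = 2055-03-03, MAX = 2058-05-15.
28 days remain in March 2055 after the 3rd (31 − 3).
Full months from April 2055 through April 2058 contribute their day counts.
Then 15 days into May 2058.
Total: 28 + 30 + 31 + 30 + 31 + 31 + 30 + 31 + 30 + 31 + 31 + 29 + 31 + 30 + 31 + 30 + 31 + 31 + 30 + 31 + 30 + 31 + 31 + 28 + 31 + 30 + 31 + 30 + 31 + 31 + 30 + 31 + 30 + 31 + 31 + 28 + 31 + 30 + 15 = 1169.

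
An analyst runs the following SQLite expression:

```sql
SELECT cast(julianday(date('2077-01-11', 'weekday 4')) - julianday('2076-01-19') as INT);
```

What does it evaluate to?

361

`weekday 4` advances to the next Thursday; 2077-01-11 is a Monday, so it moves forward to 2077-01-14.
12 days remain in January 2076 after the 19th (31 − 19).
Full months from February 2076 through December 2076 contribute their day counts.
Then 14 days into January 2077.
Total: 12 + 29 + 31 + 30 + 31 + 30 + 31 + 31 + 30 + 31 + 30 + 31 + 14 = 361.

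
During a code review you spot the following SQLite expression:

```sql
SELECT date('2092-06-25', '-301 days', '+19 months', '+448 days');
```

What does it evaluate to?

2094-06-20

Applying '-301 days' to 2092-06-25: counting 301 days back gives 2091-08-29.
Adding +19 months to 2091-08-29 gives 2093-03-29.
Applying '+448 days' to 2093-03-29: counting 448 days forward gives 2094-06-20.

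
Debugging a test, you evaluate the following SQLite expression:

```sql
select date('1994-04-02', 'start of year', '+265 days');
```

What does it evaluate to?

`start of year` rewinds 1994-04-02 to 1994-01-01.
Applying '+265 days' to 1994-01-01: counting 265 days forward gives 1994-09-23.

1994-09-23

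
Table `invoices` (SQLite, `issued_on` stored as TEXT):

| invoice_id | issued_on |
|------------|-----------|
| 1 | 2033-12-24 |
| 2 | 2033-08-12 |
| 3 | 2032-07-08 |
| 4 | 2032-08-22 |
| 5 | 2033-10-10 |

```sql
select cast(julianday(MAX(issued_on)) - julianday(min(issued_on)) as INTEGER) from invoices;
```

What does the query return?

MIN = 2032-07-08, MAX = 2033-12-24.
23 days remain in July 2032 after the 8th (31 − 8).
Full months from August 2032 through November 2033 contribute their day counts.
Then 24 days into December 2033.
Total: 23 + 31 + 30 + 31 + 30 + 31 + 31 + 28 + 31 + 30 + 31 + 30 + 31 + 31 + 30 + 31 + 30 + 24 = 534.

534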